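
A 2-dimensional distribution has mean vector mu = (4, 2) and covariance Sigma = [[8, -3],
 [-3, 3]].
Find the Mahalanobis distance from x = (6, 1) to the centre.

Step 1 — centre the observation: (x - mu) = (2, -1).

Step 2 — invert Sigma. det(Sigma) = 8·3 - (-3)² = 15.
  Sigma^{-1} = (1/det) · [[d, -b], [-b, a]] = [[0.2, 0.2],
 [0.2, 0.5333]].

Step 3 — form the quadratic (x - mu)^T · Sigma^{-1} · (x - mu):
  Sigma^{-1} · (x - mu) = (0.2, -0.1333).
  (x - mu)^T · [Sigma^{-1} · (x - mu)] = (2)·(0.2) + (-1)·(-0.1333) = 0.5333.

Step 4 — take square root: d = √(0.5333) ≈ 0.7303.

d(x, mu) = √(0.5333) ≈ 0.7303


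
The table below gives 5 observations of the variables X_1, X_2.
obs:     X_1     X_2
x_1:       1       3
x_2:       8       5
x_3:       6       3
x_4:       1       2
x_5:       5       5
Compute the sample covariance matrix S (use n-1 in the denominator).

Step 1 — column means:
  mean(X_1) = (1 + 8 + 6 + 1 + 5) / 5 = 21/5 = 4.2
  mean(X_2) = (3 + 5 + 3 + 2 + 5) / 5 = 18/5 = 3.6

Step 2 — sample covariance S[i,j] = (1/(n-1)) · Σ_k (x_{k,i} - mean_i) · (x_{k,j} - mean_j), with n-1 = 4.
  S[X_1,X_1] = ((-3.2)·(-3.2) + (3.8)·(3.8) + (1.8)·(1.8) + (-3.2)·(-3.2) + (0.8)·(0.8)) / 4 = 38.8/4 = 9.7
  S[X_1,X_2] = ((-3.2)·(-0.6) + (3.8)·(1.4) + (1.8)·(-0.6) + (-3.2)·(-1.6) + (0.8)·(1.4)) / 4 = 12.4/4 = 3.1
  S[X_2,X_2] = ((-0.6)·(-0.6) + (1.4)·(1.4) + (-0.6)·(-0.6) + (-1.6)·(-1.6) + (1.4)·(1.4)) / 4 = 7.2/4 = 1.8

S is symmetric (S[j,i] = S[i,j]). Assembling:

S = [[9.7, 3.1],
 [3.1, 1.8]]


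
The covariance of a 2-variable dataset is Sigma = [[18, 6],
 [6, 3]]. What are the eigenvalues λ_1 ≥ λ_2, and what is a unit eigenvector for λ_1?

Step 1 — characteristic polynomial of 2×2 Sigma:
  det(Sigma - λI) = λ² - trace · λ + det = 0.
  trace = 18 + 3 = 21, det = 18·3 - (6)² = 18.
Step 2 — discriminant:
  Δ = trace² - 4·det = 441 - 72 = 369.
Step 3 — eigenvalues:
  λ = (trace ± √Δ)/2 = (21 ± 19.2094)/2,
  λ_1 = 20.1047,  λ_2 = 0.8953.

Step 4 — unit eigenvector for λ_1: solve (Sigma - λ_1 I)v = 0. First row:
  (18 - 20.1047)·v_x + (6)·v_y = 0, i.e. (-2.1047)·v_x + (6)·v_y = 0,
  so v ∝ (b, λ_1 - a) = (6, 2.1047) = u.
  ||u|| = √((6)² + (2.1047)²) = √(40.4297) ≈ 6.3584,
  v_1 = u/||u|| ≈ (0.9436, 0.331) (||v_1|| = 1).

λ_1 = 20.1047,  λ_2 = 0.8953;  v_1 ≈ (0.9436, 0.331)


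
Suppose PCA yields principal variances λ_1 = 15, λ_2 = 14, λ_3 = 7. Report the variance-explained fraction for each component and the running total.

Step 1 — total variance = trace(Sigma) = Σ λ_i = 15 + 14 + 7 = 36.

Step 2 — fraction explained by component i = λ_i / Σ λ:
  PC1: 15/36 = 0.4167
  PC2: 14/36 = 0.3889
  PC3: 7/36 = 0.1944

Step 3 — cumulative fraction after k components = (λ_1 + ... + λ_k) / Σ λ:
  k = 1: 15/36 = 0.4167
  k = 2: (15 + 14)/36 = 29/36 = 0.8056
  k = 3: (15 + 14 + 7)/36 = 36/36 = 1

Summary (fraction, with percent):

explained: PC1 0.4167 (41.67%), PC2 0.3889 (38.89%), PC3 0.1944 (19.44%);  cumulative: 0.4167, 0.8056, 1


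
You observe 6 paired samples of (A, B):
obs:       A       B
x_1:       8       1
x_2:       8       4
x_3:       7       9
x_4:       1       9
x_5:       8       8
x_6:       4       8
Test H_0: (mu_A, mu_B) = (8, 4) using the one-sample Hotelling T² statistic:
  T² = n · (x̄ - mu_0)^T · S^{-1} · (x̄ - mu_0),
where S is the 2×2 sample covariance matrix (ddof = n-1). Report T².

Step 1 — sample mean vector:
  mean(A) = (8 + 8 + 7 + 1 + 8 + 4) / 6 = 36/6 = 6
  mean(B) = (1 + 4 + 9 + 9 + 8 + 8) / 6 = 39/6 = 6.5
  x̄ = (6, 6.5),  deviation x̄ - mu_0 = (6, 6.5) - (8, 4) = (-2, 2.5).

Step 2 — sample covariance matrix, S[i,j] = (1/(n-1)) · Σ_k (x_{k,i} - mean_i) · (x_{k,j} - mean_j), divisor n-1 = 5:
  S[A,A] = ((2)·(2) + (2)·(2) + (1)·(1) + (-5)·(-5) + (2)·(2) + (-2)·(-2)) / 5 = 42/5 = 8.4
  S[A,B] = ((2)·(-5.5) + (2)·(-2.5) + (1)·(2.5) + (-5)·(2.5) + (2)·(1.5) + (-2)·(1.5)) / 5 = -26/5 = -5.2
  S[B,B] = ((-5.5)·(-5.5) + (-2.5)·(-2.5) + (2.5)·(2.5) + (2.5)·(2.5) + (1.5)·(1.5) + (1.5)·(1.5)) / 5 = 53.5/5 = 10.7
  S = [[8.4, -5.2],
 [-5.2, 10.7]].

Step 3 — invert S. det(S) = 8.4·10.7 - (-5.2)² = 62.84.
  S^{-1} = (1/det) · [[d, -b], [-b, a]] = [[0.1703, 0.0827],
 [0.0827, 0.1337]].

Step 4 — quadratic form (x̄ - mu_0)^T · S^{-1} · (x̄ - mu_0):
  S^{-1} · (x̄ - mu_0) = (-0.1337, 0.1687),
  (x̄ - mu_0)^T · [...] = (-2)·(-0.1337) + (2.5)·(0.1687) = 0.6891.

Step 5 — scale by n: T² = 6 · 0.6891 = 4.1343.

T² ≈ 4.1343


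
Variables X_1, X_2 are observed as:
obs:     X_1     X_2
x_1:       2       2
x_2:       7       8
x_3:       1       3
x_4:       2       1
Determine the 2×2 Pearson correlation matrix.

Step 1 — column means:
  mean(X_1) = (2 + 7 + 1 + 2) / 4 = 12/4 = 3
  mean(X_2) = (2 + 8 + 3 + 1) / 4 = 14/4 = 3.5

Step 2 — sample variances and covariances s[i,j] = (1/(n-1)) · Σ_k (x_{k,i} - mean_i) · (x_{k,j} - mean_j), with n-1 = 3:
  s[X_1,X_1] = ((-1)·(-1) + (4)·(4) + (-2)·(-2) + (-1)·(-1)) / 3 = 22/3 = 7.3333
  s[X_1,X_2] = ((-1)·(-1.5) + (4)·(4.5) + (-2)·(-0.5) + (-1)·(-2.5)) / 3 = 23/3 = 7.6667
  s[X_2,X_2] = ((-1.5)·(-1.5) + (4.5)·(4.5) + (-0.5)·(-0.5) + (-2.5)·(-2.5)) / 3 = 29/3 = 9.6667
  Sample standard deviations s_i = √(s[i,i]):
  s(X_1) = √(7.3333) = 2.708
  s(X_2) = √(9.6667) = 3.1091

Step 3 — r_{ij} = s_{ij} / (s_i · s_j):
  r[X_1,X_1] = 1 (diagonal).
  r[X_1,X_2] = 7.6667 / (2.708 · 3.1091) = 7.6667 / 8.4196 = 0.9106
  r[X_2,X_2] = 1 (diagonal).

R is symmetric with unit diagonal. Assembling:

R = [[1, 0.9106],
 [0.9106, 1]]


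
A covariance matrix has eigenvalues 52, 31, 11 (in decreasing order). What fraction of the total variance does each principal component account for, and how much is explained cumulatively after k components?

Step 1 — total variance = trace(Sigma) = Σ λ_i = 52 + 31 + 11 = 94.

Step 2 — fraction explained by component i = λ_i / Σ λ:
  PC1: 52/94 = 0.5532
  PC2: 31/94 = 0.3298
  PC3: 11/94 = 0.117

Step 3 — cumulative fraction after k components = (λ_1 + ... + λ_k) / Σ λ:
  k = 1: 52/94 = 0.5532
  k = 2: (52 + 31)/94 = 83/94 = 0.883
  k = 3: (52 + 31 + 11)/94 = 94/94 = 1

Summary (fraction, with percent):

explained: PC1 0.5532 (55.32%), PC2 0.3298 (32.98%), PC3 0.117 (11.7%);  cumulative: 0.5532, 0.883, 1


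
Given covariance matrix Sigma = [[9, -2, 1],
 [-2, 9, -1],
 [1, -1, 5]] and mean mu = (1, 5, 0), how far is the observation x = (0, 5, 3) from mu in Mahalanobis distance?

Step 1 — centre the observation: (x - mu) = (-1, 0, 3).

Step 2 — invert Sigma (cofactor / det for 3×3, or solve directly):
  Sigma^{-1} = [[0.1186, 0.0243, -0.0189],
 [0.0243, 0.1186, 0.0189],
 [-0.0189, 0.0189, 0.2075]].

Step 3 — form the quadratic (x - mu)^T · Sigma^{-1} · (x - mu):
  Sigma^{-1} · (x - mu) = (-0.1752, 0.0323, 0.6415).
  (x - mu)^T · [Sigma^{-1} · (x - mu)] = (-1)·(-0.1752) + (0)·(0.0323) + (3)·(0.6415) = 2.0997.

Step 4 — take square root: d = √(2.0997) ≈ 1.449.

d(x, mu) = √(2.0997) ≈ 1.449


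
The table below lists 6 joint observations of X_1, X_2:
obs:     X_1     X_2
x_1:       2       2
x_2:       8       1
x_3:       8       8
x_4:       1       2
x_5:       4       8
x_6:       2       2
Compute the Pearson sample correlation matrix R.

Step 1 — column means:
  mean(X_1) = (2 + 8 + 8 + 1 + 4 + 2) / 6 = 25/6 = 4.1667
  mean(X_2) = (2 + 1 + 8 + 2 + 8 + 2) / 6 = 23/6 = 3.8333

Step 2 — sample variances and covariances s[i,j] = (1/(n-1)) · Σ_k (x_{k,i} - mean_i) · (x_{k,j} - mean_j), with n-1 = 5:
  s[X_1,X_1] = ((-2.1667)·(-2.1667) + (3.8333)·(3.8333) + (3.8333)·(3.8333) + (-3.1667)·(-3.1667) + (-0.1667)·(-0.1667) + (-2.1667)·(-2.1667)) / 5 = 48.8333/5 = 9.7667
  s[X_1,X_2] = ((-2.1667)·(-1.8333) + (3.8333)·(-2.8333) + (3.8333)·(4.1667) + (-3.1667)·(-1.8333) + (-0.1667)·(4.1667) + (-2.1667)·(-1.8333)) / 5 = 18.1667/5 = 3.6333
  s[X_2,X_2] = ((-1.8333)·(-1.8333) + (-2.8333)·(-2.8333) + (4.1667)·(4.1667) + (-1.8333)·(-1.8333) + (4.1667)·(4.1667) + (-1.8333)·(-1.8333)) / 5 = 52.8333/5 = 10.5667
  Sample standard deviations s_i = √(s[i,i]):
  s(X_1) = √(9.7667) = 3.1252
  s(X_2) = √(10.5667) = 3.2506

Step 3 — r_{ij} = s_{ij} / (s_i · s_j):
  r[X_1,X_1] = 1 (diagonal).
  r[X_1,X_2] = 3.6333 / (3.1252 · 3.2506) = 3.6333 / 10.1588 = 0.3577
  r[X_2,X_2] = 1 (diagonal).

R is symmetric with unit diagonal. Assembling:

R = [[1, 0.3577],
 [0.3577, 1]]


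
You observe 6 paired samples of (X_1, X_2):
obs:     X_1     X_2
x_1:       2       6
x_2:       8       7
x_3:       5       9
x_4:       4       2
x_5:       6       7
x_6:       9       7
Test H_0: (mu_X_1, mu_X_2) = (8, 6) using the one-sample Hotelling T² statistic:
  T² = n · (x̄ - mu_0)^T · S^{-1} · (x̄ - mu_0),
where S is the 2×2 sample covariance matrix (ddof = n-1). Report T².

Step 1 — sample mean vector:
  mean(X_1) = (2 + 8 + 5 + 4 + 6 + 9) / 6 = 34/6 = 5.6667
  mean(X_2) = (6 + 7 + 9 + 2 + 7 + 7) / 6 = 38/6 = 6.3333
  x̄ = (5.6667, 6.3333),  deviation x̄ - mu_0 = (5.6667, 6.3333) - (8, 6) = (-2.3333, 0.3333).

Step 2 — sample covariance matrix, S[i,j] = (1/(n-1)) · Σ_k (x_{k,i} - mean_i) · (x_{k,j} - mean_j), divisor n-1 = 5:
  S[X_1,X_1] = ((-3.6667)·(-3.6667) + (2.3333)·(2.3333) + (-0.6667)·(-0.6667) + (-1.6667)·(-1.6667) + (0.3333)·(0.3333) + (3.3333)·(3.3333)) / 5 = 33.3333/5 = 6.6667
  S[X_1,X_2] = ((-3.6667)·(-0.3333) + (2.3333)·(0.6667) + (-0.6667)·(2.6667) + (-1.6667)·(-4.3333) + (0.3333)·(0.6667) + (3.3333)·(0.6667)) / 5 = 10.6667/5 = 2.1333
  S[X_2,X_2] = ((-0.3333)·(-0.3333) + (0.6667)·(0.6667) + (2.6667)·(2.6667) + (-4.3333)·(-4.3333) + (0.6667)·(0.6667) + (0.6667)·(0.6667)) / 5 = 27.3333/5 = 5.4667
  S = [[6.6667, 2.1333],
 [2.1333, 5.4667]].

Step 3 — invert S. det(S) = 6.6667·5.4667 - (2.1333)² = 31.8933.
  S^{-1} = (1/det) · [[d, -b], [-b, a]] = [[0.1714, -0.0669],
 [-0.0669, 0.209]].

Step 4 — quadratic form (x̄ - mu_0)^T · S^{-1} · (x̄ - mu_0):
  S^{-1} · (x̄ - mu_0) = (-0.4222, 0.2258),
  (x̄ - mu_0)^T · [...] = (-2.3333)·(-0.4222) + (0.3333)·(0.2258) = 1.0605.

Step 5 — scale by n: T² = 6 · 1.0605 = 6.3629.

T² ≈ 6.3629


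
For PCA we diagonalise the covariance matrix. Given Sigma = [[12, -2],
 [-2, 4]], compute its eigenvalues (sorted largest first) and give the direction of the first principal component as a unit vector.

Step 1 — characteristic polynomial of 2×2 Sigma:
  det(Sigma - λI) = λ² - trace · λ + det = 0.
  trace = 12 + 4 = 16, det = 12·4 - (-2)² = 44.
Step 2 — discriminant:
  Δ = trace² - 4·det = 256 - 176 = 80.
Step 3 — eigenvalues:
  λ = (trace ± √Δ)/2 = (16 ± 8.9443)/2,
  λ_1 = 12.4721,  λ_2 = 3.5279.

Step 4 — unit eigenvector for λ_1: solve (Sigma - λ_1 I)v = 0. First row:
  (12 - 12.4721)·v_x + (-2)·v_y = 0, i.e. (-0.4721)·v_x + (-2)·v_y = 0,
  so v ∝ (b, λ_1 - a) = (-2, 0.4721); multiply by -1 so the first entry is positive: u = (2, -0.4721).
  ||u|| = √((2)² + (-0.4721)²) = √(4.2229) ≈ 2.055,
  v_1 = u/||u|| ≈ (0.9732, -0.2298) (||v_1|| = 1).

λ_1 = 12.4721,  λ_2 = 3.5279;  v_1 ≈ (0.9732, -0.2298)


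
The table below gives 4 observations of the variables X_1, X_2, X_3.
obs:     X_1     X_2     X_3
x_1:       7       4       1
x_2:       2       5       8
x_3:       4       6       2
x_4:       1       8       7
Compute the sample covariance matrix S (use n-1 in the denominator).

Step 1 — column means:
  mean(X_1) = (7 + 2 + 4 + 1) / 4 = 14/4 = 3.5
  mean(X_2) = (4 + 5 + 6 + 8) / 4 = 23/4 = 5.75
  mean(X_3) = (1 + 8 + 2 + 7) / 4 = 18/4 = 4.5

Step 2 — sample covariance S[i,j] = (1/(n-1)) · Σ_k (x_{k,i} - mean_i) · (x_{k,j} - mean_j), with n-1 = 3.
  S[X_1,X_1] = ((3.5)·(3.5) + (-1.5)·(-1.5) + (0.5)·(0.5) + (-2.5)·(-2.5)) / 3 = 21/3 = 7
  S[X_1,X_2] = ((3.5)·(-1.75) + (-1.5)·(-0.75) + (0.5)·(0.25) + (-2.5)·(2.25)) / 3 = -10.5/3 = -3.5
  S[X_1,X_3] = ((3.5)·(-3.5) + (-1.5)·(3.5) + (0.5)·(-2.5) + (-2.5)·(2.5)) / 3 = -25/3 = -8.3333
  S[X_2,X_2] = ((-1.75)·(-1.75) + (-0.75)·(-0.75) + (0.25)·(0.25) + (2.25)·(2.25)) / 3 = 8.75/3 = 2.9167
  S[X_2,X_3] = ((-1.75)·(-3.5) + (-0.75)·(3.5) + (0.25)·(-2.5) + (2.25)·(2.5)) / 3 = 8.5/3 = 2.8333
  S[X_3,X_3] = ((-3.5)·(-3.5) + (3.5)·(3.5) + (-2.5)·(-2.5) + (2.5)·(2.5)) / 3 = 37/3 = 12.3333

S is symmetric (S[j,i] = S[i,j]). Assembling:

S = [[7, -3.5, -8.3333],
 [-3.5, 2.9167, 2.8333],
 [-8.3333, 2.8333, 12.3333]]


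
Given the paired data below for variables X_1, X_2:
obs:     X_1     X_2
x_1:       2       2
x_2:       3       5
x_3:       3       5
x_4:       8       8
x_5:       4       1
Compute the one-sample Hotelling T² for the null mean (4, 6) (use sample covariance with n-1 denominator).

Step 1 — sample mean vector:
  mean(X_1) = (2 + 3 + 3 + 8 + 4) / 5 = 20/5 = 4
  mean(X_2) = (2 + 5 + 5 + 8 + 1) / 5 = 21/5 = 4.2
  x̄ = (4, 4.2),  deviation x̄ - mu_0 = (4, 4.2) - (4, 6) = (0, -1.8).

Step 2 — sample covariance matrix, S[i,j] = (1/(n-1)) · Σ_k (x_{k,i} - mean_i) · (x_{k,j} - mean_j), divisor n-1 = 4:
  S[X_1,X_1] = ((-2)·(-2) + (-1)·(-1) + (-1)·(-1) + (4)·(4) + (0)·(0)) / 4 = 22/4 = 5.5
  S[X_1,X_2] = ((-2)·(-2.2) + (-1)·(0.8) + (-1)·(0.8) + (4)·(3.8) + (0)·(-3.2)) / 4 = 18/4 = 4.5
  S[X_2,X_2] = ((-2.2)·(-2.2) + (0.8)·(0.8) + (0.8)·(0.8) + (3.8)·(3.8) + (-3.2)·(-3.2)) / 4 = 30.8/4 = 7.7
  S = [[5.5, 4.5],
 [4.5, 7.7]].

Step 3 — invert S. det(S) = 5.5·7.7 - (4.5)² = 22.1.
  S^{-1} = (1/det) · [[d, -b], [-b, a]] = [[0.3484, -0.2036],
 [-0.2036, 0.2489]].

Step 4 — quadratic form (x̄ - mu_0)^T · S^{-1} · (x̄ - mu_0):
  S^{-1} · (x̄ - mu_0) = (0.3665, -0.448),
  (x̄ - mu_0)^T · [...] = (0)·(0.3665) + (-1.8)·(-0.448) = 0.8063.

Step 5 — scale by n: T² = 5 · 0.8063 = 4.0317.

T² ≈ 4.0317


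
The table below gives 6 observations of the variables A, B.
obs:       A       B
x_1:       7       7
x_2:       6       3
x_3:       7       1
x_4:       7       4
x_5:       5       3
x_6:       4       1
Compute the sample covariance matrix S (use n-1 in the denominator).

Step 1 — column means:
  mean(A) = (7 + 6 + 7 + 7 + 5 + 4) / 6 = 36/6 = 6
  mean(B) = (7 + 3 + 1 + 4 + 3 + 1) / 6 = 19/6 = 3.1667

Step 2 — sample covariance S[i,j] = (1/(n-1)) · Σ_k (x_{k,i} - mean_i) · (x_{k,j} - mean_j), with n-1 = 5.
  S[A,A] = ((1)·(1) + (0)·(0) + (1)·(1) + (1)·(1) + (-1)·(-1) + (-2)·(-2)) / 5 = 8/5 = 1.6
  S[A,B] = ((1)·(3.8333) + (0)·(-0.1667) + (1)·(-2.1667) + (1)·(0.8333) + (-1)·(-0.1667) + (-2)·(-2.1667)) / 5 = 7/5 = 1.4
  S[B,B] = ((3.8333)·(3.8333) + (-0.1667)·(-0.1667) + (-2.1667)·(-2.1667) + (0.8333)·(0.8333) + (-0.1667)·(-0.1667) + (-2.1667)·(-2.1667)) / 5 = 24.8333/5 = 4.9667

S is symmetric (S[j,i] = S[i,j]). Assembling:

S = [[1.6, 1.4],
 [1.4, 4.9667]]


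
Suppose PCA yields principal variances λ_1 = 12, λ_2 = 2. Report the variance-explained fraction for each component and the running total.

Step 1 — total variance = trace(Sigma) = Σ λ_i = 12 + 2 = 14.

Step 2 — fraction explained by component i = λ_i / Σ λ:
  PC1: 12/14 = 0.8571
  PC2: 2/14 = 0.1429

Step 3 — cumulative fraction after k components = (λ_1 + ... + λ_k) / Σ λ:
  k = 1: 12/14 = 0.8571
  k = 2: (12 + 2)/14 = 14/14 = 1

Summary (fraction, with percent):

explained: PC1 0.8571 (85.71%), PC2 0.1429 (14.29%);  cumulative: 0.8571, 1


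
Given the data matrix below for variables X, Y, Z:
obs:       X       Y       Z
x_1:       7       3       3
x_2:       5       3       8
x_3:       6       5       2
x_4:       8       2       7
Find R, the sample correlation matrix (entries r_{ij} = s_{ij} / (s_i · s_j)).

Step 1 — column means:
  mean(X) = (7 + 5 + 6 + 8) / 4 = 26/4 = 6.5
  mean(Y) = (3 + 3 + 5 + 2) / 4 = 13/4 = 3.25
  mean(Z) = (3 + 8 + 2 + 7) / 4 = 20/4 = 5

Step 2 — sample variances and covariances s[i,j] = (1/(n-1)) · Σ_k (x_{k,i} - mean_i) · (x_{k,j} - mean_j), with n-1 = 3:
  s[X,X] = ((0.5)·(0.5) + (-1.5)·(-1.5) + (-0.5)·(-0.5) + (1.5)·(1.5)) / 3 = 5/3 = 1.6667
  s[X,Y] = ((0.5)·(-0.25) + (-1.5)·(-0.25) + (-0.5)·(1.75) + (1.5)·(-1.25)) / 3 = -2.5/3 = -0.8333
  s[X,Z] = ((0.5)·(-2) + (-1.5)·(3) + (-0.5)·(-3) + (1.5)·(2)) / 3 = -1/3 = -0.3333
  s[Y,Y] = ((-0.25)·(-0.25) + (-0.25)·(-0.25) + (1.75)·(1.75) + (-1.25)·(-1.25)) / 3 = 4.75/3 = 1.5833
  s[Y,Z] = ((-0.25)·(-2) + (-0.25)·(3) + (1.75)·(-3) + (-1.25)·(2)) / 3 = -8/3 = -2.6667
  s[Z,Z] = ((-2)·(-2) + (3)·(3) + (-3)·(-3) + (2)·(2)) / 3 = 26/3 = 8.6667
  Sample standard deviations s_i = √(s[i,i]):
  s(X) = √(1.6667) = 1.291
  s(Y) = √(1.5833) = 1.2583
  s(Z) = √(8.6667) = 2.9439

Step 3 — r_{ij} = s_{ij} / (s_i · s_j):
  r[X,X] = 1 (diagonal).
  r[X,Y] = -0.8333 / (1.291 · 1.2583) = -0.8333 / 1.6245 = -0.513
  r[X,Z] = -0.3333 / (1.291 · 2.9439) = -0.3333 / 3.8006 = -0.0877
  r[Y,Y] = 1 (diagonal).
  r[Y,Z] = -2.6667 / (1.2583 · 2.9439) = -2.6667 / 3.7044 = -0.7199
  r[Z,Z] = 1 (diagonal).

R is symmetric with unit diagonal. Assembling:

R = [[1, -0.513, -0.0877],
 [-0.513, 1, -0.7199],
 [-0.0877, -0.7199, 1]]


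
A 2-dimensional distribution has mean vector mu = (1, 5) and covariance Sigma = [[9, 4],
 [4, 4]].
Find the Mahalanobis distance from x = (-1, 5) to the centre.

Step 1 — centre the observation: (x - mu) = (-2, 0).

Step 2 — invert Sigma. det(Sigma) = 9·4 - (4)² = 20.
  Sigma^{-1} = (1/det) · [[d, -b], [-b, a]] = [[0.2, -0.2],
 [-0.2, 0.45]].

Step 3 — form the quadratic (x - mu)^T · Sigma^{-1} · (x - mu):
  Sigma^{-1} · (x - mu) = (-0.4, 0.4).
  (x - mu)^T · [Sigma^{-1} · (x - mu)] = (-2)·(-0.4) + (0)·(0.4) = 0.8.

Step 4 — take square root: d = √(0.8) ≈ 0.8944.

d(x, mu) = √(0.8) ≈ 0.8944


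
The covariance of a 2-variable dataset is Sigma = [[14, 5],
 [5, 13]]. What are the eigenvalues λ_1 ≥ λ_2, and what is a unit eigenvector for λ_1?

Step 1 — characteristic polynomial of 2×2 Sigma:
  det(Sigma - λI) = λ² - trace · λ + det = 0.
  trace = 14 + 13 = 27, det = 14·13 - (5)² = 157.
Step 2 — discriminant:
  Δ = trace² - 4·det = 729 - 628 = 101.
Step 3 — eigenvalues:
  λ = (trace ± √Δ)/2 = (27 ± 10.0499)/2,
  λ_1 = 18.5249,  λ_2 = 8.4751.

Step 4 — unit eigenvector for λ_1: solve (Sigma - λ_1 I)v = 0. First row:
  (14 - 18.5249)·v_x + (5)·v_y = 0, i.e. (-4.5249)·v_x + (5)·v_y = 0,
  so v ∝ (b, λ_1 - a) = (5, 4.5249) = u.
  ||u|| = √((5)² + (4.5249)²) = √(45.4751) ≈ 6.7435,
  v_1 = u/||u|| ≈ (0.7415, 0.671) (||v_1|| = 1).

λ_1 = 18.5249,  λ_2 = 8.4751;  v_1 ≈ (0.7415, 0.671)


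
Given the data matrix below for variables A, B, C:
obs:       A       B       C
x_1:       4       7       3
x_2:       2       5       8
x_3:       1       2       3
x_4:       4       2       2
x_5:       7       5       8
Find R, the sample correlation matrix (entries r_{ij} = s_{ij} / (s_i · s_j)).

Step 1 — column means:
  mean(A) = (4 + 2 + 1 + 4 + 7) / 5 = 18/5 = 3.6
  mean(B) = (7 + 5 + 2 + 2 + 5) / 5 = 21/5 = 4.2
  mean(C) = (3 + 8 + 3 + 2 + 8) / 5 = 24/5 = 4.8

Step 2 — sample variances and covariances s[i,j] = (1/(n-1)) · Σ_k (x_{k,i} - mean_i) · (x_{k,j} - mean_j), with n-1 = 4:
  s[A,A] = ((0.4)·(0.4) + (-1.6)·(-1.6) + (-2.6)·(-2.6) + (0.4)·(0.4) + (3.4)·(3.4)) / 4 = 21.2/4 = 5.3
  s[A,B] = ((0.4)·(2.8) + (-1.6)·(0.8) + (-2.6)·(-2.2) + (0.4)·(-2.2) + (3.4)·(0.8)) / 4 = 7.4/4 = 1.85
  s[A,C] = ((0.4)·(-1.8) + (-1.6)·(3.2) + (-2.6)·(-1.8) + (0.4)·(-2.8) + (3.4)·(3.2)) / 4 = 8.6/4 = 2.15
  s[B,B] = ((2.8)·(2.8) + (0.8)·(0.8) + (-2.2)·(-2.2) + (-2.2)·(-2.2) + (0.8)·(0.8)) / 4 = 18.8/4 = 4.7
  s[B,C] = ((2.8)·(-1.8) + (0.8)·(3.2) + (-2.2)·(-1.8) + (-2.2)·(-2.8) + (0.8)·(3.2)) / 4 = 10.2/4 = 2.55
  s[C,C] = ((-1.8)·(-1.8) + (3.2)·(3.2) + (-1.8)·(-1.8) + (-2.8)·(-2.8) + (3.2)·(3.2)) / 4 = 34.8/4 = 8.7
  Sample standard deviations s_i = √(s[i,i]):
  s(A) = √(5.3) = 2.3022
  s(B) = √(4.7) = 2.1679
  s(C) = √(8.7) = 2.9496

Step 3 — r_{ij} = s_{ij} / (s_i · s_j):
  r[A,A] = 1 (diagonal).
  r[A,B] = 1.85 / (2.3022 · 2.1679) = 1.85 / 4.991 = 0.3707
  r[A,C] = 2.15 / (2.3022 · 2.9496) = 2.15 / 6.7904 = 0.3166
  r[B,B] = 1 (diagonal).
  r[B,C] = 2.55 / (2.1679 · 2.9496) = 2.55 / 6.3945 = 0.3988
  r[C,C] = 1 (diagonal).

R is symmetric with unit diagonal. Assembling:

R = [[1, 0.3707, 0.3166],
 [0.3707, 1, 0.3988],
 [0.3166, 0.3988, 1]]


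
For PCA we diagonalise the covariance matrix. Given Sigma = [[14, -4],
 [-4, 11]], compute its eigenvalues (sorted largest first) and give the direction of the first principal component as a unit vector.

Step 1 — characteristic polynomial of 2×2 Sigma:
  det(Sigma - λI) = λ² - trace · λ + det = 0.
  trace = 14 + 11 = 25, det = 14·11 - (-4)² = 138.
Step 2 — discriminant:
  Δ = trace² - 4·det = 625 - 552 = 73.
Step 3 — eigenvalues:
  λ = (trace ± √Δ)/2 = (25 ± 8.544)/2,
  λ_1 = 16.772,  λ_2 = 8.228.

Step 4 — unit eigenvector for λ_1: solve (Sigma - λ_1 I)v = 0. First row:
  (14 - 16.772)·v_x + (-4)·v_y = 0, i.e. (-2.772)·v_x + (-4)·v_y = 0,
  so v ∝ (b, λ_1 - a) = (-4, 2.772); multiply by -1 so the first entry is positive: u = (4, -2.772).
  ||u|| = √((4)² + (-2.772)²) = √(23.684) ≈ 4.8666,
  v_1 = u/||u|| ≈ (0.8219, -0.5696) (||v_1|| = 1).

λ_1 = 16.772,  λ_2 = 8.228;  v_1 ≈ (0.8219, -0.5696)


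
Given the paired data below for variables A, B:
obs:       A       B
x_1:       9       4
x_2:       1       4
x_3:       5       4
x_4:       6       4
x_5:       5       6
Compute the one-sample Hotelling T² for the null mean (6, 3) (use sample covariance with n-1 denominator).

Step 1 — sample mean vector:
  mean(A) = (9 + 1 + 5 + 6 + 5) / 5 = 26/5 = 5.2
  mean(B) = (4 + 4 + 4 + 4 + 6) / 5 = 22/5 = 4.4
  x̄ = (5.2, 4.4),  deviation x̄ - mu_0 = (5.2, 4.4) - (6, 3) = (-0.8, 1.4).

Step 2 — sample covariance matrix, S[i,j] = (1/(n-1)) · Σ_k (x_{k,i} - mean_i) · (x_{k,j} - mean_j), divisor n-1 = 4:
  S[A,A] = ((3.8)·(3.8) + (-4.2)·(-4.2) + (-0.2)·(-0.2) + (0.8)·(0.8) + (-0.2)·(-0.2)) / 4 = 32.8/4 = 8.2
  S[A,B] = ((3.8)·(-0.4) + (-4.2)·(-0.4) + (-0.2)·(-0.4) + (0.8)·(-0.4) + (-0.2)·(1.6)) / 4 = -0.4/4 = -0.1
  S[B,B] = ((-0.4)·(-0.4) + (-0.4)·(-0.4) + (-0.4)·(-0.4) + (-0.4)·(-0.4) + (1.6)·(1.6)) / 4 = 3.2/4 = 0.8
  S = [[8.2, -0.1],
 [-0.1, 0.8]].

Step 3 — invert S. det(S) = 8.2·0.8 - (-0.1)² = 6.55.
  S^{-1} = (1/det) · [[d, -b], [-b, a]] = [[0.1221, 0.0153],
 [0.0153, 1.2519]].

Step 4 — quadratic form (x̄ - mu_0)^T · S^{-1} · (x̄ - mu_0):
  S^{-1} · (x̄ - mu_0) = (-0.0763, 1.7405),
  (x̄ - mu_0)^T · [...] = (-0.8)·(-0.0763) + (1.4)·(1.7405) = 2.4977.

Step 5 — scale by n: T² = 5 · 2.4977 = 12.4885.

T² ≈ 12.4885


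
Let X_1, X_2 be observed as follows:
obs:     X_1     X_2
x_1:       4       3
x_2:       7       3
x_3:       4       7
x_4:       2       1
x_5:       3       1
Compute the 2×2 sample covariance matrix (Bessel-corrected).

Step 1 — column means:
  mean(X_1) = (4 + 7 + 4 + 2 + 3) / 5 = 20/5 = 4
  mean(X_2) = (3 + 3 + 7 + 1 + 1) / 5 = 15/5 = 3

Step 2 — sample covariance S[i,j] = (1/(n-1)) · Σ_k (x_{k,i} - mean_i) · (x_{k,j} - mean_j), with n-1 = 4.
  S[X_1,X_1] = ((0)·(0) + (3)·(3) + (0)·(0) + (-2)·(-2) + (-1)·(-1)) / 4 = 14/4 = 3.5
  S[X_1,X_2] = ((0)·(0) + (3)·(0) + (0)·(4) + (-2)·(-2) + (-1)·(-2)) / 4 = 6/4 = 1.5
  S[X_2,X_2] = ((0)·(0) + (0)·(0) + (4)·(4) + (-2)·(-2) + (-2)·(-2)) / 4 = 24/4 = 6

S is symmetric (S[j,i] = S[i,j]). Assembling:

S = [[3.5, 1.5],
 [1.5, 6]]


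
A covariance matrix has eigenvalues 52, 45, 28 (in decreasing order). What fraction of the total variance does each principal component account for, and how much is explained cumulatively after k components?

Step 1 — total variance = trace(Sigma) = Σ λ_i = 52 + 45 + 28 = 125.

Step 2 — fraction explained by component i = λ_i / Σ λ:
  PC1: 52/125 = 0.416
  PC2: 45/125 = 0.36
  PC3: 28/125 = 0.224

Step 3 — cumulative fraction after k components = (λ_1 + ... + λ_k) / Σ λ:
  k = 1: 52/125 = 0.416
  k = 2: (52 + 45)/125 = 97/125 = 0.776
  k = 3: (52 + 45 + 28)/125 = 125/125 = 1

Summary (fraction, with percent):

explained: PC1 0.416 (41.6%), PC2 0.36 (36%), PC3 0.224 (22.4%);  cumulative: 0.416, 0.776, 1


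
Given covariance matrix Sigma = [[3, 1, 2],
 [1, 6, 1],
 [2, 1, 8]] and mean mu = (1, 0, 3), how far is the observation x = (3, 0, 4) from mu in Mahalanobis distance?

Step 1 — centre the observation: (x - mu) = (2, 0, 1).

Step 2 — invert Sigma (cofactor / det for 3×3, or solve directly):
  Sigma^{-1} = [[0.4159, -0.0531, -0.0973],
 [-0.0531, 0.177, -0.0088],
 [-0.0973, -0.0088, 0.1504]].

Step 3 — form the quadratic (x - mu)^T · Sigma^{-1} · (x - mu):
  Sigma^{-1} · (x - mu) = (0.7345, -0.115, -0.0442).
  (x - mu)^T · [Sigma^{-1} · (x - mu)] = (2)·(0.7345) + (0)·(-0.115) + (1)·(-0.0442) = 1.4248.

Step 4 — take square root: d = √(1.4248) ≈ 1.1936.

d(x, mu) = √(1.4248) ≈ 1.1936


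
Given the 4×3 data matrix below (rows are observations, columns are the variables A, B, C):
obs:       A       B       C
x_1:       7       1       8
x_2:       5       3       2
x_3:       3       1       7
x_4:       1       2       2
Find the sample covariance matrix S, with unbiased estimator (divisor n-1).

Step 1 — column means:
  mean(A) = (7 + 5 + 3 + 1) / 4 = 16/4 = 4
  mean(B) = (1 + 3 + 1 + 2) / 4 = 7/4 = 1.75
  mean(C) = (8 + 2 + 7 + 2) / 4 = 19/4 = 4.75

Step 2 — sample covariance S[i,j] = (1/(n-1)) · Σ_k (x_{k,i} - mean_i) · (x_{k,j} - mean_j), with n-1 = 3.
  S[A,A] = ((3)·(3) + (1)·(1) + (-1)·(-1) + (-3)·(-3)) / 3 = 20/3 = 6.6667
  S[A,B] = ((3)·(-0.75) + (1)·(1.25) + (-1)·(-0.75) + (-3)·(0.25)) / 3 = -1/3 = -0.3333
  S[A,C] = ((3)·(3.25) + (1)·(-2.75) + (-1)·(2.25) + (-3)·(-2.75)) / 3 = 13/3 = 4.3333
  S[B,B] = ((-0.75)·(-0.75) + (1.25)·(1.25) + (-0.75)·(-0.75) + (0.25)·(0.25)) / 3 = 2.75/3 = 0.9167
  S[B,C] = ((-0.75)·(3.25) + (1.25)·(-2.75) + (-0.75)·(2.25) + (0.25)·(-2.75)) / 3 = -8.25/3 = -2.75
  S[C,C] = ((3.25)·(3.25) + (-2.75)·(-2.75) + (2.25)·(2.25) + (-2.75)·(-2.75)) / 3 = 30.75/3 = 10.25

S is symmetric (S[j,i] = S[i,j]). Assembling:

S = [[6.6667, -0.3333, 4.3333],
 [-0.3333, 0.9167, -2.75],
 [4.3333, -2.75, 10.25]]


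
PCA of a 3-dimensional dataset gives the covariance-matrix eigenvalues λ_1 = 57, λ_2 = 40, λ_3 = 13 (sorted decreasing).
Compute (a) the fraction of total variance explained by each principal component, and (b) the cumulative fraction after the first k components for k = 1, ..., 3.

Step 1 — total variance = trace(Sigma) = Σ λ_i = 57 + 40 + 13 = 110.

Step 2 — fraction explained by component i = λ_i / Σ λ:
  PC1: 57/110 = 0.5182
  PC2: 40/110 = 0.3636
  PC3: 13/110 = 0.1182

Step 3 — cumulative fraction after k components = (λ_1 + ... + λ_k) / Σ λ:
  k = 1: 57/110 = 0.5182
  k = 2: (57 + 40)/110 = 97/110 = 0.8818
  k = 3: (57 + 40 + 13)/110 = 110/110 = 1

Summary (fraction, with percent):

explained: PC1 0.5182 (51.82%), PC2 0.3636 (36.36%), PC3 0.1182 (11.82%);  cumulative: 0.5182, 0.8818, 1


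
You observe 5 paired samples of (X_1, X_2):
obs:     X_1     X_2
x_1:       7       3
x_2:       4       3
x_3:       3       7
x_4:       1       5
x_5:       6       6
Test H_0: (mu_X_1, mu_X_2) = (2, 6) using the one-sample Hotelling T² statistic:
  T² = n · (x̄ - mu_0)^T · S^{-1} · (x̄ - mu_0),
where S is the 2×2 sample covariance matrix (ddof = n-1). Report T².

Step 1 — sample mean vector:
  mean(X_1) = (7 + 4 + 3 + 1 + 6) / 5 = 21/5 = 4.2
  mean(X_2) = (3 + 3 + 7 + 5 + 6) / 5 = 24/5 = 4.8
  x̄ = (4.2, 4.8),  deviation x̄ - mu_0 = (4.2, 4.8) - (2, 6) = (2.2, -1.2).

Step 2 — sample covariance matrix, S[i,j] = (1/(n-1)) · Σ_k (x_{k,i} - mean_i) · (x_{k,j} - mean_j), divisor n-1 = 4:
  S[X_1,X_1] = ((2.8)·(2.8) + (-0.2)·(-0.2) + (-1.2)·(-1.2) + (-3.2)·(-3.2) + (1.8)·(1.8)) / 4 = 22.8/4 = 5.7
  S[X_1,X_2] = ((2.8)·(-1.8) + (-0.2)·(-1.8) + (-1.2)·(2.2) + (-3.2)·(0.2) + (1.8)·(1.2)) / 4 = -5.8/4 = -1.45
  S[X_2,X_2] = ((-1.8)·(-1.8) + (-1.8)·(-1.8) + (2.2)·(2.2) + (0.2)·(0.2) + (1.2)·(1.2)) / 4 = 12.8/4 = 3.2
  S = [[5.7, -1.45],
 [-1.45, 3.2]].

Step 3 — invert S. det(S) = 5.7·3.2 - (-1.45)² = 16.1375.
  S^{-1} = (1/det) · [[d, -b], [-b, a]] = [[0.1983, 0.0899],
 [0.0899, 0.3532]].

Step 4 — quadratic form (x̄ - mu_0)^T · S^{-1} · (x̄ - mu_0):
  S^{-1} · (x̄ - mu_0) = (0.3284, -0.2262),
  (x̄ - mu_0)^T · [...] = (2.2)·(0.3284) + (-1.2)·(-0.2262) = 0.994.

Step 5 — scale by n: T² = 5 · 0.994 = 4.9698.

T² ≈ 4.9698


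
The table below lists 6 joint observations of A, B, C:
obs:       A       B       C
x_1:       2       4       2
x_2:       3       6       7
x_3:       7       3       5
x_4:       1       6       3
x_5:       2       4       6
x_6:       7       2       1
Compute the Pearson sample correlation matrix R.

Step 1 — column means:
  mean(A) = (2 + 3 + 7 + 1 + 2 + 7) / 6 = 22/6 = 3.6667
  mean(B) = (4 + 6 + 3 + 6 + 4 + 2) / 6 = 25/6 = 4.1667
  mean(C) = (2 + 7 + 5 + 3 + 6 + 1) / 6 = 24/6 = 4

Step 2 — sample variances and covariances s[i,j] = (1/(n-1)) · Σ_k (x_{k,i} - mean_i) · (x_{k,j} - mean_j), with n-1 = 5:
  s[A,A] = ((-1.6667)·(-1.6667) + (-0.6667)·(-0.6667) + (3.3333)·(3.3333) + (-2.6667)·(-2.6667) + (-1.6667)·(-1.6667) + (3.3333)·(3.3333)) / 5 = 35.3333/5 = 7.0667
  s[A,B] = ((-1.6667)·(-0.1667) + (-0.6667)·(1.8333) + (3.3333)·(-1.1667) + (-2.6667)·(1.8333) + (-1.6667)·(-0.1667) + (3.3333)·(-2.1667)) / 5 = -16.6667/5 = -3.3333
  s[A,C] = ((-1.6667)·(-2) + (-0.6667)·(3) + (3.3333)·(1) + (-2.6667)·(-1) + (-1.6667)·(2) + (3.3333)·(-3)) / 5 = -6/5 = -1.2
  s[B,B] = ((-0.1667)·(-0.1667) + (1.8333)·(1.8333) + (-1.1667)·(-1.1667) + (1.8333)·(1.8333) + (-0.1667)·(-0.1667) + (-2.1667)·(-2.1667)) / 5 = 12.8333/5 = 2.5667
  s[B,C] = ((-0.1667)·(-2) + (1.8333)·(3) + (-1.1667)·(1) + (1.8333)·(-1) + (-0.1667)·(2) + (-2.1667)·(-3)) / 5 = 9/5 = 1.8
  s[C,C] = ((-2)·(-2) + (3)·(3) + (1)·(1) + (-1)·(-1) + (2)·(2) + (-3)·(-3)) / 5 = 28/5 = 5.6
  Sample standard deviations s_i = √(s[i,i]):
  s(A) = √(7.0667) = 2.6583
  s(B) = √(2.5667) = 1.6021
  s(C) = √(5.6) = 2.3664

Step 3 — r_{ij} = s_{ij} / (s_i · s_j):
  r[A,A] = 1 (diagonal).
  r[A,B] = -3.3333 / (2.6583 · 1.6021) = -3.3333 / 4.2588 = -0.7827
  r[A,C] = -1.2 / (2.6583 · 2.3664) = -1.2 / 6.2907 = -0.1908
  r[B,B] = 1 (diagonal).
  r[B,C] = 1.8 / (1.6021 · 2.3664) = 1.8 / 3.7912 = 0.4748
  r[C,C] = 1 (diagonal).

R is symmetric with unit diagonal. Assembling:

R = [[1, -0.7827, -0.1908],
 [-0.7827, 1, 0.4748],
 [-0.1908, 0.4748, 1]]


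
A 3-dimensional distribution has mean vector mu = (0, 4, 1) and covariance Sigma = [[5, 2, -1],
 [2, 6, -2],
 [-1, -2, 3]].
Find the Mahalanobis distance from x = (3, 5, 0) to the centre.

Step 1 — centre the observation: (x - mu) = (3, 1, -1).

Step 2 — invert Sigma (cofactor / det for 3×3, or solve directly):
  Sigma^{-1} = [[0.2333, -0.0667, 0.0333],
 [-0.0667, 0.2333, 0.1333],
 [0.0333, 0.1333, 0.4333]].

Step 3 — form the quadratic (x - mu)^T · Sigma^{-1} · (x - mu):
  Sigma^{-1} · (x - mu) = (0.6, -0.1, -0.2).
  (x - mu)^T · [Sigma^{-1} · (x - mu)] = (3)·(0.6) + (1)·(-0.1) + (-1)·(-0.2) = 1.9.

Step 4 — take square root: d = √(1.9) ≈ 1.3784.

d(x, mu) = √(1.9) ≈ 1.3784


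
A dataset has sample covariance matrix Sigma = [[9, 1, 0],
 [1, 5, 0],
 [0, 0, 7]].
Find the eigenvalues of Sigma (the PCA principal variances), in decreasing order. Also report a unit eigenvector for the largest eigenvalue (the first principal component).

Step 1 — characteristic polynomial p(λ) = det(λI - Sigma) = λ³ - tr·λ² + c_1·λ - det, where tr = trace, c_1 = sum of the principal 2×2 minors, det = det(Sigma):
  tr = 9 + 5 + 7 = 21,
  c_1 = (9·5 - (1)²) + (9·7 - (0)²) + (5·7 - (0)²) = 44 + 63 + 35 = 142,
  det = 9·(5·7 - (0)²) - (1)·((1)·7 - (0)·(0)) + (0)·((1)·(0) - 5·(0)) = 9·(35) - (1)·(7) + (0)·(0) = 308.
  So p(λ) = λ³ - 21λ² + 142λ - 308.
Step 2 — look for an integer root (rational root theorem: any rational root is an integer divisor of 308). Testing λ = 7:
  p(7) = 343 - 1029 + 994 - 308 = 0  ✓
  Dividing out (λ - 7): p(λ) = (λ - 7)(λ² - 14λ + 44).
Step 3 — remaining eigenvalues from the quadratic λ² - 14λ + 44 = 0:
  Δ = 14² - 4·44 = 196 - 176 = 20,  λ = (14 ± √20)/2 = (14 ± 4.4721)/2 ≈ 9.2361 or 4.7639.
  Sorted: λ_1 = 9.2361,  λ_2 = 7,  λ_3 = 4.7639  (check: sum = 21 = tr ✓).

Step 4 — unit eigenvector for λ_1 ≈ 9.2361: v spans the null space of (Sigma - λ_1 I), whose rows are
  r_1 = (-0.2361, 1, 0),  r_2 = (1, -4.2361, 0),  r_3 = (0, 0, -2.2361).
  v is orthogonal to every row, so take v ∝ r_1 × r_3 = ((1)·(-2.2361) - (0)·(0), (0)·(0) - (-0.2361)·(-2.2361), (-0.2361)·(0) - (1)·(0)) ≈ (-2.2361, -0.5279, 0).
  Rescale (multiply by -1 so the first nonzero entry is positive): u = (2.2361, 0.5279, 0).
  ||u|| = √((2.2361)² + (0.5279)² + (0)²) = √(5.2786) ≈ 2.2975,  v_1 = u/||u|| ≈ (0.9732, 0.2298, 0) (||v_1|| = 1).

λ_1 = 9.2361,  λ_2 = 7,  λ_3 = 4.7639;  v_1 ≈ (0.9732, 0.2298, 0)


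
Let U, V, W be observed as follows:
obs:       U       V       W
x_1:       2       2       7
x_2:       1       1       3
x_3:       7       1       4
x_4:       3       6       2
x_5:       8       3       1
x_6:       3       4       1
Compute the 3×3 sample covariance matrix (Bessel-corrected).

Step 1 — column means:
  mean(U) = (2 + 1 + 7 + 3 + 8 + 3) / 6 = 24/6 = 4
  mean(V) = (2 + 1 + 1 + 6 + 3 + 4) / 6 = 17/6 = 2.8333
  mean(W) = (7 + 3 + 4 + 2 + 1 + 1) / 6 = 18/6 = 3

Step 2 — sample covariance S[i,j] = (1/(n-1)) · Σ_k (x_{k,i} - mean_i) · (x_{k,j} - mean_j), with n-1 = 5.
  S[U,U] = ((-2)·(-2) + (-3)·(-3) + (3)·(3) + (-1)·(-1) + (4)·(4) + (-1)·(-1)) / 5 = 40/5 = 8
  S[U,V] = ((-2)·(-0.8333) + (-3)·(-1.8333) + (3)·(-1.8333) + (-1)·(3.1667) + (4)·(0.1667) + (-1)·(1.1667)) / 5 = -2/5 = -0.4
  S[U,W] = ((-2)·(4) + (-3)·(0) + (3)·(1) + (-1)·(-1) + (4)·(-2) + (-1)·(-2)) / 5 = -10/5 = -2
  S[V,V] = ((-0.8333)·(-0.8333) + (-1.8333)·(-1.8333) + (-1.8333)·(-1.8333) + (3.1667)·(3.1667) + (0.1667)·(0.1667) + (1.1667)·(1.1667)) / 5 = 18.8333/5 = 3.7667
  S[V,W] = ((-0.8333)·(4) + (-1.8333)·(0) + (-1.8333)·(1) + (3.1667)·(-1) + (0.1667)·(-2) + (1.1667)·(-2)) / 5 = -11/5 = -2.2
  S[W,W] = ((4)·(4) + (0)·(0) + (1)·(1) + (-1)·(-1) + (-2)·(-2) + (-2)·(-2)) / 5 = 26/5 = 5.2

S is symmetric (S[j,i] = S[i,j]). Assembling:

S = [[8, -0.4, -2],
 [-0.4, 3.7667, -2.2],
 [-2, -2.2, 5.2]]


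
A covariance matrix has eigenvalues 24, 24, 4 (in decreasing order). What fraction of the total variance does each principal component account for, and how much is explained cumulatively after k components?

Step 1 — total variance = trace(Sigma) = Σ λ_i = 24 + 24 + 4 = 52.

Step 2 — fraction explained by component i = λ_i / Σ λ:
  PC1: 24/52 = 0.4615
  PC2: 24/52 = 0.4615
  PC3: 4/52 = 0.0769

Step 3 — cumulative fraction after k components = (λ_1 + ... + λ_k) / Σ λ:
  k = 1: 24/52 = 0.4615
  k = 2: (24 + 24)/52 = 48/52 = 0.9231
  k = 3: (24 + 24 + 4)/52 = 52/52 = 1

Summary (fraction, with percent):

explained: PC1 0.4615 (46.15%), PC2 0.4615 (46.15%), PC3 0.0769 (7.69%);  cumulative: 0.4615, 0.9231, 1


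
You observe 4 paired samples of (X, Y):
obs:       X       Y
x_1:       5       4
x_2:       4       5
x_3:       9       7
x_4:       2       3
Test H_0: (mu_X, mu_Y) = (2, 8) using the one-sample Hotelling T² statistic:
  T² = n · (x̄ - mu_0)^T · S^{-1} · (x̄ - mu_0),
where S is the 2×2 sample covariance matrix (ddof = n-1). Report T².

Step 1 — sample mean vector:
  mean(X) = (5 + 4 + 9 + 2) / 4 = 20/4 = 5
  mean(Y) = (4 + 5 + 7 + 3) / 4 = 19/4 = 4.75
  x̄ = (5, 4.75),  deviation x̄ - mu_0 = (5, 4.75) - (2, 8) = (3, -3.25).

Step 2 — sample covariance matrix, S[i,j] = (1/(n-1)) · Σ_k (x_{k,i} - mean_i) · (x_{k,j} - mean_j), divisor n-1 = 3:
  S[X,X] = ((0)·(0) + (-1)·(-1) + (4)·(4) + (-3)·(-3)) / 3 = 26/3 = 8.6667
  S[X,Y] = ((0)·(-0.75) + (-1)·(0.25) + (4)·(2.25) + (-3)·(-1.75)) / 3 = 14/3 = 4.6667
  S[Y,Y] = ((-0.75)·(-0.75) + (0.25)·(0.25) + (2.25)·(2.25) + (-1.75)·(-1.75)) / 3 = 8.75/3 = 2.9167
  S = [[8.6667, 4.6667],
 [4.6667, 2.9167]].

Step 3 — invert S. det(S) = 8.6667·2.9167 - (4.6667)² = 3.5.
  S^{-1} = (1/det) · [[d, -b], [-b, a]] = [[0.8333, -1.3333],
 [-1.3333, 2.4762]].

Step 4 — quadratic form (x̄ - mu_0)^T · S^{-1} · (x̄ - mu_0):
  S^{-1} · (x̄ - mu_0) = (6.8333, -12.0476),
  (x̄ - mu_0)^T · [...] = (3)·(6.8333) + (-3.25)·(-12.0476) = 59.6548.

Step 5 — scale by n: T² = 4 · 59.6548 = 238.619.

T² ≈ 238.619


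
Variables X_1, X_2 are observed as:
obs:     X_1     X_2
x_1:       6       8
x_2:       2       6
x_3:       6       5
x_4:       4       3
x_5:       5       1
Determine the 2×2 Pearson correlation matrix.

Step 1 — column means:
  mean(X_1) = (6 + 2 + 6 + 4 + 5) / 5 = 23/5 = 4.6
  mean(X_2) = (8 + 6 + 5 + 3 + 1) / 5 = 23/5 = 4.6

Step 2 — sample variances and covariances s[i,j] = (1/(n-1)) · Σ_k (x_{k,i} - mean_i) · (x_{k,j} - mean_j), with n-1 = 4:
  s[X_1,X_1] = ((1.4)·(1.4) + (-2.6)·(-2.6) + (1.4)·(1.4) + (-0.6)·(-0.6) + (0.4)·(0.4)) / 4 = 11.2/4 = 2.8
  s[X_1,X_2] = ((1.4)·(3.4) + (-2.6)·(1.4) + (1.4)·(0.4) + (-0.6)·(-1.6) + (0.4)·(-3.6)) / 4 = 1.2/4 = 0.3
  s[X_2,X_2] = ((3.4)·(3.4) + (1.4)·(1.4) + (0.4)·(0.4) + (-1.6)·(-1.6) + (-3.6)·(-3.6)) / 4 = 29.2/4 = 7.3
  Sample standard deviations s_i = √(s[i,i]):
  s(X_1) = √(2.8) = 1.6733
  s(X_2) = √(7.3) = 2.7019

Step 3 — r_{ij} = s_{ij} / (s_i · s_j):
  r[X_1,X_1] = 1 (diagonal).
  r[X_1,X_2] = 0.3 / (1.6733 · 2.7019) = 0.3 / 4.5211 = 0.0664
  r[X_2,X_2] = 1 (diagonal).

R is symmetric with unit diagonal. Assembling:

R = [[1, 0.0664],
 [0.0664, 1]]


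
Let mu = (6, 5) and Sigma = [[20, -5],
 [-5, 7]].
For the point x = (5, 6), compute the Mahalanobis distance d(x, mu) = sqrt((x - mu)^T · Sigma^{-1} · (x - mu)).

Step 1 — centre the observation: (x - mu) = (-1, 1).

Step 2 — invert Sigma. det(Sigma) = 20·7 - (-5)² = 115.
  Sigma^{-1} = (1/det) · [[d, -b], [-b, a]] = [[0.0609, 0.0435],
 [0.0435, 0.1739]].

Step 3 — form the quadratic (x - mu)^T · Sigma^{-1} · (x - mu):
  Sigma^{-1} · (x - mu) = (-0.0174, 0.1304).
  (x - mu)^T · [Sigma^{-1} · (x - mu)] = (-1)·(-0.0174) + (1)·(0.1304) = 0.1478.

Step 4 — take square root: d = √(0.1478) ≈ 0.3845.

d(x, mu) = √(0.1478) ≈ 0.3845


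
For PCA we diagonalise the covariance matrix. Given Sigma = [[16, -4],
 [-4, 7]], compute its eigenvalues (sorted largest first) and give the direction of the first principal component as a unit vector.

Step 1 — characteristic polynomial of 2×2 Sigma:
  det(Sigma - λI) = λ² - trace · λ + det = 0.
  trace = 16 + 7 = 23, det = 16·7 - (-4)² = 96.
Step 2 — discriminant:
  Δ = trace² - 4·det = 529 - 384 = 145.
Step 3 — eigenvalues:
  λ = (trace ± √Δ)/2 = (23 ± 12.0416)/2,
  λ_1 = 17.5208,  λ_2 = 5.4792.

Step 4 — unit eigenvector for λ_1: solve (Sigma - λ_1 I)v = 0. First row:
  (16 - 17.5208)·v_x + (-4)·v_y = 0, i.e. (-1.5208)·v_x + (-4)·v_y = 0,
  so v ∝ (b, λ_1 - a) = (-4, 1.5208); multiply by -1 so the first entry is positive: u = (4, -1.5208).
  ||u|| = √((4)² + (-1.5208)²) = √(18.3128) ≈ 4.2793,
  v_1 = u/||u|| ≈ (0.9347, -0.3554) (||v_1|| = 1).

λ_1 = 17.5208,  λ_2 = 5.4792;  v_1 ≈ (0.9347, -0.3554)


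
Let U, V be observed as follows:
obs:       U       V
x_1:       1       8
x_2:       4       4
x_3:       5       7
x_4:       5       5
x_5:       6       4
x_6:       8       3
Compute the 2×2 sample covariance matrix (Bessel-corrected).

Step 1 — column means:
  mean(U) = (1 + 4 + 5 + 5 + 6 + 8) / 6 = 29/6 = 4.8333
  mean(V) = (8 + 4 + 7 + 5 + 4 + 3) / 6 = 31/6 = 5.1667

Step 2 — sample covariance S[i,j] = (1/(n-1)) · Σ_k (x_{k,i} - mean_i) · (x_{k,j} - mean_j), with n-1 = 5.
  S[U,U] = ((-3.8333)·(-3.8333) + (-0.8333)·(-0.8333) + (0.1667)·(0.1667) + (0.1667)·(0.1667) + (1.1667)·(1.1667) + (3.1667)·(3.1667)) / 5 = 26.8333/5 = 5.3667
  S[U,V] = ((-3.8333)·(2.8333) + (-0.8333)·(-1.1667) + (0.1667)·(1.8333) + (0.1667)·(-0.1667) + (1.1667)·(-1.1667) + (3.1667)·(-2.1667)) / 5 = -17.8333/5 = -3.5667
  S[V,V] = ((2.8333)·(2.8333) + (-1.1667)·(-1.1667) + (1.8333)·(1.8333) + (-0.1667)·(-0.1667) + (-1.1667)·(-1.1667) + (-2.1667)·(-2.1667)) / 5 = 18.8333/5 = 3.7667

S is symmetric (S[j,i] = S[i,j]). Assembling:

S = [[5.3667, -3.5667],
 [-3.5667, 3.7667]]
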